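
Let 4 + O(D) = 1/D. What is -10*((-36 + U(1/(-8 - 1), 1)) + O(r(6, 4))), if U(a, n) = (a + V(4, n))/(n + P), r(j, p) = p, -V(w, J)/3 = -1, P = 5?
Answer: 21205/54 ≈ 392.69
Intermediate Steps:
V(w, J) = 3 (V(w, J) = -3*(-1) = 3)
O(D) = -4 + 1/D
U(a, n) = (3 + a)/(5 + n) (U(a, n) = (a + 3)/(n + 5) = (3 + a)/(5 + n))
-10*((-36 + U(1/(-8 - 1), 1)) + O(r(6, 4))) = -10*((-36 + (3 + 1/(-8 - 1))/(5 + 1)) + (-4 + 1/4)) = -10*((-36 + (3 + 1/(-9))/6) + (-4 + 1/4)) = -10*((-36 + (3 - 1/9)/6) - 15/4) = -10*((-36 + (1/6)*(26/9)) - 15/4) = -10*((-36 + 13/27) - 15/4) = -10*(-959/27 - 15/4) = -10*(-4241/108) = 21205/54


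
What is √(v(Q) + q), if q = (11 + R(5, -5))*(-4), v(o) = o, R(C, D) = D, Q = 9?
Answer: I*√15 ≈ 3.873*I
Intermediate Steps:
q = -24 (q = (11 - 5)*(-4) = 6*(-4) = -24)
√(v(Q) + q) = √(9 - 24) = √(-15) = I*√15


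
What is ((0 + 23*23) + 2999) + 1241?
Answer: 4769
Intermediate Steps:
((0 + 23*23) + 2999) + 1241 = ((0 + 529) + 2999) + 1241 = (529 + 2999) + 1241 = 3528 + 1241 = 4769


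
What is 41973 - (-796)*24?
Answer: 61077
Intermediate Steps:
41973 - (-796)*24 = 41973 - 1*(-19104) = 41973 + 19104 = 61077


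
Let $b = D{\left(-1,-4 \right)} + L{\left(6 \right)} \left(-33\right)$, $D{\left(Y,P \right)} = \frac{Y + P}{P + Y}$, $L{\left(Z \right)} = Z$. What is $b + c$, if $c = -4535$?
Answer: $-4732$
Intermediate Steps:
$D{\left(Y,P \right)} = 1$ ($D{\left(Y,P \right)} = \frac{P + Y}{P + Y} = 1$)
$b = -197$ ($b = 1 + 6 \left(-33\right) = 1 - 198 = -197$)
$b + c = -197 - 4535 = -4732$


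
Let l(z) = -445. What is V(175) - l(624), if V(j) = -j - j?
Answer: 95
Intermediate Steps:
V(j) = -2*j
V(175) - l(624) = -2*175 - 1*(-445) = -350 + 445 = 95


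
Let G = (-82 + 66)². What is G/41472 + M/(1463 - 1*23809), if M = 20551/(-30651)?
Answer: 57354709/9246517821 ≈ 0.0062028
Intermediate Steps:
M = -20551/30651 (M = 20551*(-1/30651) = -20551/30651 ≈ -0.67048)
G = 256 (G = (-16)² = 256)
G/41472 + M/(1463 - 1*23809) = 256/41472 - 20551/(30651*(1463 - 1*23809)) = 256*(1/41472) - 20551/(30651*(1463 - 23809)) = 1/162 - 20551/30651/(-22346) = 1/162 - 20551/30651*(-1/22346) = 1/162 + 20551/684927246 = 57354709/9246517821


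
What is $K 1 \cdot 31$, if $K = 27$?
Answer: $837$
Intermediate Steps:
$K 1 \cdot 31 = 27 \cdot 1 \cdot 31 = 27 \cdot 31 = 837$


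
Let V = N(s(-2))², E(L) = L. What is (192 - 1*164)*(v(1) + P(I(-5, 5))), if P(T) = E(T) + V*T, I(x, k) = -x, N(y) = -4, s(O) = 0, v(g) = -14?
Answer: 1988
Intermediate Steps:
V = 16 (V = (-4)² = 16)
P(T) = 17*T (P(T) = T + 16*T = 17*T)
(192 - 1*164)*(v(1) + P(I(-5, 5))) = (192 - 1*164)*(-14 + 17*(-1*(-5))) = (192 - 164)*(-14 + 17*5) = 28*(-14 + 85) = 28*71 = 1988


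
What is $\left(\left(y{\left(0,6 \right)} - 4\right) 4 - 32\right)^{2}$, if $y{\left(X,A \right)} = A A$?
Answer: $9216$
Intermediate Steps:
$y{\left(X,A \right)} = A^{2}$
$\left(\left(y{\left(0,6 \right)} - 4\right) 4 - 32\right)^{2} = \left(\left(6^{2} - 4\right) 4 - 32\right)^{2} = \left(\left(36 - 4\right) 4 - 32\right)^{2} = \left(32 \cdot 4 - 32\right)^{2} = \left(128 - 32\right)^{2} = 96^{2} = 9216$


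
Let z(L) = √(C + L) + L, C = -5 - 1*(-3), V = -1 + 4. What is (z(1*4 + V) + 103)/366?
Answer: 55/183 + √5/366 ≈ 0.30666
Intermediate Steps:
V = 3
C = -2 (C = -5 + 3 = -2)
z(L) = L + √(-2 + L) (z(L) = √(-2 + L) + L = L + √(-2 + L))
(z(1*4 + V) + 103)/366 = (((1*4 + 3) + √(-2 + (1*4 + 3))) + 103)/366 = (((4 + 3) + √(-2 + (4 + 3))) + 103)*(1/366) = ((7 + √(-2 + 7)) + 103)*(1/366) = ((7 + √5) + 103)*(1/366) = (110 + √5)*(1/366) = 55/183 + √5/366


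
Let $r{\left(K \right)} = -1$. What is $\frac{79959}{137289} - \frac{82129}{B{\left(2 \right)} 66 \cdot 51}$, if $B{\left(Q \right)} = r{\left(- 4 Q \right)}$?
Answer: $\frac{3848183425}{154038258} \approx 24.982$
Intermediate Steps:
$B{\left(Q \right)} = -1$
$\frac{79959}{137289} - \frac{82129}{B{\left(2 \right)} 66 \cdot 51} = \frac{79959}{137289} - \frac{82129}{\left(-1\right) 66 \cdot 51} = 79959 \cdot \frac{1}{137289} - \frac{82129}{\left(-66\right) 51} = \frac{26653}{45763} - \frac{82129}{-3366} = \frac{26653}{45763} - - \frac{82129}{3366} = \frac{26653}{45763} + \frac{82129}{3366} = \frac{3848183425}{154038258}$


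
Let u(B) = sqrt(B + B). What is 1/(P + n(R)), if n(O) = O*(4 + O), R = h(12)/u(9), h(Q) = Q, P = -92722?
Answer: -46357/4297942834 - 2*sqrt(2)/2148971417 ≈ -1.0787e-5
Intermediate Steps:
u(B) = sqrt(2)*sqrt(B) (u(B) = sqrt(2*B) = sqrt(2)*sqrt(B))
R = 2*sqrt(2) (R = 12/((sqrt(2)*sqrt(9))) = 12/((sqrt(2)*3)) = 12/((3*sqrt(2))) = 12*(sqrt(2)/6) = 2*sqrt(2) ≈ 2.8284)
1/(P + n(R)) = 1/(-92722 + (2*sqrt(2))*(4 + 2*sqrt(2))) = 1/(-92722 + 2*sqrt(2)*(4 + 2*sqrt(2)))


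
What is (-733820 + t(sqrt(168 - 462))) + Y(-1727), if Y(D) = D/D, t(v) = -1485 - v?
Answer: -735304 - 7*I*sqrt(6) ≈ -7.353e+5 - 17.146*I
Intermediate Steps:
Y(D) = 1
(-733820 + t(sqrt(168 - 462))) + Y(-1727) = (-733820 + (-1485 - sqrt(168 - 462))) + 1 = (-733820 + (-1485 - sqrt(-294))) + 1 = (-733820 + (-1485 - 7*I*sqrt(6))) + 1 = (-735305 - 7*I*sqrt(6)) + 1 = -735304 - 7*I*sqrt(6)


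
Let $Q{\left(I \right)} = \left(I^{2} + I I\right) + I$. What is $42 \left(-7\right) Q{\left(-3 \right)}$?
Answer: $-4410$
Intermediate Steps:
$Q{\left(I \right)} = I + 2 I^{2}$ ($Q{\left(I \right)} = \left(I^{2} + I^{2}\right) + I = 2 I^{2} + I = I + 2 I^{2}$)
$42 \left(-7\right) Q{\left(-3 \right)} = 42 \left(-7\right) \left(- 3 \left(1 + 2 \left(-3\right)\right)\right) = - 294 \left(- 3 \left(1 - 6\right)\right) = - 294 \left(\left(-3\right) \left(-5\right)\right) = \left(-294\right) 15 = -4410$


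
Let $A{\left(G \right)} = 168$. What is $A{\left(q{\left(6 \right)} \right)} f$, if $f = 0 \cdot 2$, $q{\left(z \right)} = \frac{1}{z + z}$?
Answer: $0$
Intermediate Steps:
$q{\left(z \right)} = \frac{1}{2 z}$
$f = 0$
$A{\left(q{\left(6 \right)} \right)} f = 168 \cdot 0 = 0$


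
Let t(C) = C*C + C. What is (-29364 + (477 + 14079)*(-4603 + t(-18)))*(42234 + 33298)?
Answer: -4726527895872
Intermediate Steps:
t(C) = C + C**2 (t(C) = C**2 + C = C + C**2)
(-29364 + (477 + 14079)*(-4603 + t(-18)))*(42234 + 33298) = (-29364 + (477 + 14079)*(-4603 - 18*(1 - 18)))*(42234 + 33298) = (-29364 + 14556*(-4603 - 18*(-17)))*75532 = (-29364 + 14556*(-4603 + 306))*75532 = (-29364 + 14556*(-4297))*75532 = (-29364 - 62547132)*75532 = -62576496*75532 = -4726527895872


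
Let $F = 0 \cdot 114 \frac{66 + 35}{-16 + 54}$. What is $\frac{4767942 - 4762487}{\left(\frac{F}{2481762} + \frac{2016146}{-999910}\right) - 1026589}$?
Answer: $- \frac{2727254525}{513249311568} \approx -0.0053137$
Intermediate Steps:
$F = 0$ ($F = 0 \cdot \frac{101}{38} = 0$)
$\frac{4767942 - 4762487}{\left(\frac{F}{2481762} + \frac{2016146}{-999910}\right) - 1026589} = \frac{4767942 - 4762487}{\left(\frac{0}{2481762} + \frac{2016146}{-999910}\right) - 1026589} = \frac{5455}{\left(0 \cdot \frac{1}{2481762} + 2016146 \left(- \frac{1}{999910}\right)\right) - 1026589} = \frac{5455}{\left(0 - \frac{1008073}{499955}\right) - 1026589} = \frac{5455}{- \frac{1008073}{499955} - 1026589} = \frac{5455}{- \frac{513249311568}{499955}} = 5455 \left(- \frac{499955}{513249311568}\right) = - \frac{2727254525}{513249311568}$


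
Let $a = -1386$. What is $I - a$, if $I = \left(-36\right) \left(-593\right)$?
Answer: $22734$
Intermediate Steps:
$I = 21348$
$I - a = 21348 - -1386 = 21348 + 1386 = 22734$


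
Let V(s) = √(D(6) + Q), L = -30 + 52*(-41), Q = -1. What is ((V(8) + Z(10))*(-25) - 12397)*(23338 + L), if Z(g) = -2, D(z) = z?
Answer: -261460072 - 529400*√5 ≈ -2.6264e+8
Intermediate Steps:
L = -2162 (L = -30 - 2132 = -2162)
V(s) = √5 (V(s) = √(6 - 1) = √5)
((V(8) + Z(10))*(-25) - 12397)*(23338 + L) = ((√5 - 2)*(-25) - 12397)*(23338 - 2162) = ((-2 + √5)*(-25) - 12397)*21176 = ((50 - 25*√5) - 12397)*21176 = (-12347 - 25*√5)*21176 = -261460072 - 529400*√5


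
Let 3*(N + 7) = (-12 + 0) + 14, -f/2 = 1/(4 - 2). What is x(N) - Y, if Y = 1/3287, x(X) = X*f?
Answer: 62450/9861 ≈ 6.3330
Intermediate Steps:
f = -1 (f = -2/(4 - 2) = -2/2 = -2*1/2 = -1)
N = -19/3 (N = -7 + ((-12 + 0) + 14)/3 = -7 + (-12 + 14)/3 = -7 + (1/3)*2 = -7 + 2/3 = -19/3 ≈ -6.3333)
x(X) = -X (x(X) = X*(-1) = -X)
Y = 1/3287 ≈ 0.00030423
x(N) - Y = -1*(-19/3) - 1*1/3287 = 19/3 - 1/3287 = 62450/9861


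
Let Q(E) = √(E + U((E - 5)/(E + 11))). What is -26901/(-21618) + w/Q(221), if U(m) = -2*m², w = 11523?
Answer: 2989/2402 + 334167*√184403/184403 ≈ 779.42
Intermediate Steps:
Q(E) = √(E - 2*(-5 + E)²/(11 + E)²) (Q(E) = √(E - 2*(E - 5)²/(E + 11)²) = √(E - 2*(-5 + E)²/(11 + E)²))
-26901/(-21618) + w/Q(221) = -26901/(-21618) + 11523/(√(221 - 2*(-5 + 221)²/(11 + 221)²)) = -26901*(-1/21618) + 11523/(√(221 - 2*216²/232²)) = 2989/2402 + 11523/(√(221 - 2*46656*1/53824)) = 2989/2402 + 11523/(√(221 - 1458/841)) = 2989/2402 + 11523/(√(184403/841)) = 2989/2402 + 11523/((√184403/29)) = 2989/2402 + 11523*(29*√184403/184403) = 2989/2402 + 334167*√184403/184403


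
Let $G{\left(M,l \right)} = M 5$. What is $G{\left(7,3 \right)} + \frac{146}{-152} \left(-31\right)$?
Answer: $\frac{4923}{76} \approx 64.776$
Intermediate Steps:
$G{\left(M,l \right)} = 5 M$
$G{\left(7,3 \right)} + \frac{146}{-152} \left(-31\right) = 5 \cdot 7 + \frac{146}{-152} \left(-31\right) = 35 + 146 \left(- \frac{1}{152}\right) \left(-31\right) = 35 - - \frac{2263}{76} = 35 + \frac{2263}{76} = \frac{4923}{76}$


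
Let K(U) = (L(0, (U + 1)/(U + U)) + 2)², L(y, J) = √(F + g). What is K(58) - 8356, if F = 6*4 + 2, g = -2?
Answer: -8328 + 8*√6 ≈ -8308.4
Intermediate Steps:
F = 26 (F = 24 + 2 = 26)
L(y, J) = 2*√6 (L(y, J) = √(26 - 2) = √24 = 2*√6)
K(U) = (2 + 2*√6)² (K(U) = (2*√6 + 2)² = (2 + 2*√6)²)
K(58) - 8356 = (28 + 8*√6) - 8356 = -8328 + 8*√6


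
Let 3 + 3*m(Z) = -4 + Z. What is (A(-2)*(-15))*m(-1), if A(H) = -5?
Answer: -200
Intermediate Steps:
m(Z) = -7/3 + Z/3 (m(Z) = -1 + (-4 + Z)/3 = -1 + (-4/3 + Z/3) = -7/3 + Z/3)
(A(-2)*(-15))*m(-1) = (-5*(-15))*(-7/3 + (⅓)*(-1)) = 75*(-7/3 - ⅓) = 75*(-8/3) = -200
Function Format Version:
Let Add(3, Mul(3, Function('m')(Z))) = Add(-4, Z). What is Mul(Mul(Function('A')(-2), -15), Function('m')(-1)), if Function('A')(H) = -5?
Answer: -200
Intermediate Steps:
Function('m')(Z) = Add(Rational(-7, 3), Mul(Rational(1, 3), Z)) (Function('m')(Z) = Add(-1, Mul(Rational(1, 3), Add(-4, Z))) = Add(-1, Add(Rational(-4, 3), Mul(Rational(1, 3), Z))) = Add(Rational(-7, 3), Mul(Rational(1, 3), Z)))
Mul(Mul(Function('A')(-2), -15), Function('m')(-1)) = Mul(Mul(-5, -15), Add(Rational(-7, 3), Mul(Rational(1, 3), -1))) = Mul(75, Add(Rational(-7, 3), Rational(-1, 3))) = Mul(75, Rational(-8, 3)) = -200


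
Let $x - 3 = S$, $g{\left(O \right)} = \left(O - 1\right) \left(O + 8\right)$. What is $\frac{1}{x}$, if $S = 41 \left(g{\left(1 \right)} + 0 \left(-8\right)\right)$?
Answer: $\frac{1}{3} \approx 0.33333$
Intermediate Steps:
$g{\left(O \right)} = \left(-1 + O\right) \left(8 + O\right)$
$S = 0$ ($S = 41 \left(\left(-8 + 1^{2} + 7 \cdot 1\right) + 0 \left(-8\right)\right) = 41 \left(\left(-8 + 1 + 7\right) + 0\right) = 41 \left(0 + 0\right) = 41 \cdot 0 = 0$)
$x = 3$ ($x = 3 + 0 = 3$)
$\frac{1}{x} = \frac{1}{3}$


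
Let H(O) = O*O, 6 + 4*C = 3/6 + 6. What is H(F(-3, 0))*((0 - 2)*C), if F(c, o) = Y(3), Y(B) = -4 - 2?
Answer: -9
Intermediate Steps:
C = ⅛ (C = -3/2 + (3/6 + 6)/4 = -3/2 + (3*(⅙) + 6)/4 = -3/2 + (½ + 6)/4 = -3/2 + (¼)*(13/2) = -3/2 + 13/8 = ⅛ ≈ 0.12500)
Y(B) = -6
F(c, o) = -6
H(O) = O²
H(F(-3, 0))*((0 - 2)*C) = (-6)²*((0 - 2)*(⅛)) = 36*(-2*⅛) = 36*(-¼) = -9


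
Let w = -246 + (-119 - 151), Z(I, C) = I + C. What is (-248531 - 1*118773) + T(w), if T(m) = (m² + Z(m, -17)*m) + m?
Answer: 173464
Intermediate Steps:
Z(I, C) = C + I
w = -516 (w = -246 - 270 = -516)
T(m) = m + m² + m*(-17 + m) (T(m) = (m² + (-17 + m)*m) + m = (m² + m*(-17 + m)) + m = m + m² + m*(-17 + m))
(-248531 - 1*118773) + T(w) = (-248531 - 1*118773) + 2*(-516)*(-8 - 516) = (-248531 - 118773) + 2*(-516)*(-524) = -367304 + 540768 = 173464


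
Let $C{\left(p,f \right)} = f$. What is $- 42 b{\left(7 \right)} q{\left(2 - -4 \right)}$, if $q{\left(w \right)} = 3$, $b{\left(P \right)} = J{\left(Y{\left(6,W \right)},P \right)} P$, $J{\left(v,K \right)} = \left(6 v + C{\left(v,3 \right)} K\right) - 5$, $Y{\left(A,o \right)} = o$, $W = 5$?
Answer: $-40572$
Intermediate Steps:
$J{\left(v,K \right)} = -5 + 3 K + 6 v$ ($J{\left(v,K \right)} = \left(6 v + 3 K\right) - 5 = \left(3 K + 6 v\right) - 5 = -5 + 3 K + 6 v$)
$b{\left(P \right)} = P \left(25 + 3 P\right)$ ($b{\left(P \right)} = \left(-5 + 3 P + 6 \cdot 5\right) P = \left(-5 + 3 P + 30\right) P = \left(25 + 3 P\right) P = P \left(25 + 3 P\right)$)
$- 42 b{\left(7 \right)} q{\left(2 - -4 \right)} = - 42 \cdot 7 \left(25 + 3 \cdot 7\right) 3 = - 42 \cdot 7 \left(25 + 21\right) 3 = - 42 \cdot 7 \cdot 46 \cdot 3 = \left(-42\right) 322 \cdot 3 = \left(-13524\right) 3 = -40572$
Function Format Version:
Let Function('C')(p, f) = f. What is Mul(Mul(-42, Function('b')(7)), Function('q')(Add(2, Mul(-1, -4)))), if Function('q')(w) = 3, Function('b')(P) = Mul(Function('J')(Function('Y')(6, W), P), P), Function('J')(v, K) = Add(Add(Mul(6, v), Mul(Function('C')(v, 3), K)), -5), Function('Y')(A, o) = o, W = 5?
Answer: -40572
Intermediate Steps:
Function('J')(v, K) = Add(-5, Mul(3, K), Mul(6, v)) (Function('J')(v, K) = Add(Add(Mul(6, v), Mul(3, K)), -5) = Add(Add(Mul(3, K), Mul(6, v)), -5) = Add(-5, Mul(3, K), Mul(6, v)))
Function('b')(P) = Mul(P, Add(25, Mul(3, P))) (Function('b')(P) = Mul(Add(-5, Mul(3, P), Mul(6, 5)), P) = Mul(Add(-5, Mul(3, P), 30), P) = Mul(Add(25, Mul(3, P)), P) = Mul(P, Add(25, Mul(3, P))))
Mul(Mul(-42, Function('b')(7)), Function('q')(Add(2, Mul(-1, -4)))) = Mul(Mul(-42, Mul(7, Add(25, Mul(3, 7)))), 3) = Mul(Mul(-42, Mul(7, Add(25, 21))), 3) = Mul(Mul(-42, Mul(7, 46)), 3) = Mul(Mul(-42, 322), 3) = Mul(-13524, 3) = -40572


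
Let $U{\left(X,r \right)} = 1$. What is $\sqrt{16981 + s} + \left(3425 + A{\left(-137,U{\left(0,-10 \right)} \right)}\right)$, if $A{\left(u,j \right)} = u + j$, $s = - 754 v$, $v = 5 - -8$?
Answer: $3289 + \sqrt{7179} \approx 3373.7$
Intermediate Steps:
$v = 13$ ($v = 5 + 8 = 13$)
$s = -9802$ ($s = \left(-754\right) 13 = -9802$)
$A{\left(u,j \right)} = j + u$
$\sqrt{16981 + s} + \left(3425 + A{\left(-137,U{\left(0,-10 \right)} \right)}\right) = \sqrt{16981 - 9802} + \left(3425 + \left(1 - 137\right)\right) = \sqrt{7179} + \left(3425 - 136\right) = \sqrt{7179} + 3289 = 3289 + \sqrt{7179}$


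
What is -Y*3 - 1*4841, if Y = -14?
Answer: -4799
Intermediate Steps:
-Y*3 - 1*4841 = -1*(-14)*3 - 1*4841 = 14*3 - 4841 = 42 - 4841 = -4799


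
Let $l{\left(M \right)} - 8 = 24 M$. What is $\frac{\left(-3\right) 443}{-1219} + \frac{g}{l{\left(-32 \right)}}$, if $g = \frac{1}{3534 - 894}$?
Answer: $\frac{2666504381}{2445801600} \approx 1.0902$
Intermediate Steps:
$l{\left(M \right)} = 8 + 24 M$
$g = \frac{1}{2640} \approx 0.00037879$
$\frac{\left(-3\right) 443}{-1219} + \frac{g}{l{\left(-32 \right)}} = \frac{\left(-3\right) 443}{-1219} + \frac{1}{2640 \left(8 + 24 \left(-32\right)\right)} = \left(-1329\right) \left(- \frac{1}{1219}\right) + \frac{1}{2640 \left(8 - 768\right)} = \frac{1329}{1219} + \frac{1}{2640 \left(-760\right)} = \frac{1329}{1219} + \frac{1}{2640} \left(- \frac{1}{760}\right) = \frac{1329}{1219} - \frac{1}{2006400} = \frac{2666504381}{2445801600}$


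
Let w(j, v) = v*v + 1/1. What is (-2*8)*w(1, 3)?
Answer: -160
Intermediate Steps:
w(j, v) = 1 + v**2 (w(j, v) = v**2 + 1 = 1 + v**2)
(-2*8)*w(1, 3) = (-2*8)*(1 + 3**2) = -16*(1 + 9) = -16*10 = -160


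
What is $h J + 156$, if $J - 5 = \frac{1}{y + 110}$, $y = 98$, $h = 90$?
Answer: $\frac{63069}{104} \approx 606.43$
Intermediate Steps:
$J = \frac{1041}{208}$ ($J = 5 + \frac{1}{98 + 110} = 5 + \frac{1}{208} = \frac{1041}{208} \approx 5.0048$)
$h J + 156 = 90 \cdot \frac{1041}{208} + 156 = \frac{46845}{104} + 156 = \frac{63069}{104}$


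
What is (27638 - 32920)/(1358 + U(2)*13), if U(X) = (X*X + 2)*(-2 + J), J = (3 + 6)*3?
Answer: -2641/1654 ≈ -1.5967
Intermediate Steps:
J = 27 (J = 9*3 = 27)
U(X) = 50 + 25*X**2 (U(X) = (X*X + 2)*(-2 + 27) = (X**2 + 2)*25 = (2 + X**2)*25 = 50 + 25*X**2)
(27638 - 32920)/(1358 + U(2)*13) = (27638 - 32920)/(1358 + (50 + 25*2**2)*13) = -5282/(1358 + (50 + 25*4)*13) = -5282/(1358 + (50 + 100)*13) = -5282/(1358 + 150*13) = -5282/(1358 + 1950) = -5282/3308 = -5282*1/3308 = -2641/1654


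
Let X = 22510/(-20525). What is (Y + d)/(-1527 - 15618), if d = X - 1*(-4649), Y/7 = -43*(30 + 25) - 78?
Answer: 51119962/70380225 ≈ 0.72634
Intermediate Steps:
X = -4502/4105 (X = 22510*(-1/20525) = -4502/4105 ≈ -1.0967)
Y = -17101 (Y = 7*(-43*(30 + 25) - 78) = 7*(-43*55 - 78) = 7*(-2365 - 78) = 7*(-2443) = -17101)
d = 19079643/4105 (d = -4502/4105 - 1*(-4649) = -4502/4105 + 4649 = 19079643/4105 ≈ 4647.9)
(Y + d)/(-1527 - 15618) = (-17101 + 19079643/4105)/(-1527 - 15618) = -51119962/4105/(-17145) = -51119962/4105*(-1/17145) = 51119962/70380225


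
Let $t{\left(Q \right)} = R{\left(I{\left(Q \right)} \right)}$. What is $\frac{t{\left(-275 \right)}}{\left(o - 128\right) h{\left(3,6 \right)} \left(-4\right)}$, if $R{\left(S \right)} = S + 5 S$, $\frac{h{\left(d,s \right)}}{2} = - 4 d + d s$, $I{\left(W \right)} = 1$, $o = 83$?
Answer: $\frac{1}{360} \approx 0.0027778$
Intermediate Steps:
$h{\left(d,s \right)} = - 8 d + 2 d s$ ($h{\left(d,s \right)} = 2 \left(- 4 d + d s\right) = - 8 d + 2 d s$)
$R{\left(S \right)} = 6 S$
$t{\left(Q \right)} = 6$ ($t{\left(Q \right)} = 6 \cdot 1 = 6$)
$\frac{t{\left(-275 \right)}}{\left(o - 128\right) h{\left(3,6 \right)} \left(-4\right)} = \frac{6}{\left(83 - 128\right) 2 \cdot 3 \left(-4 + 6\right) \left(-4\right)} = \frac{6}{\left(-45\right) 2 \cdot 3 \cdot 2 \left(-4\right)} = \frac{6}{\left(-45\right) 12 \left(-4\right)} = \frac{6}{\left(-45\right) \left(-48\right)} = \frac{6}{2160} = 6 \cdot \frac{1}{2160} = \frac{1}{360}$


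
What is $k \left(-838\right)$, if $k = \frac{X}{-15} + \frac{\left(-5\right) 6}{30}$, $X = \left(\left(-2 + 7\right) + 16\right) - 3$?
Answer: $\frac{9218}{5} \approx 1843.6$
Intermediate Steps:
$X = 18$ ($X = \left(5 + 16\right) - 3 = 21 - 3 = 18$)
$k = - \frac{11}{5}$ ($k = \frac{18}{-15} + \frac{\left(-5\right) 6}{30} = 18 \left(- \frac{1}{15}\right) - 1 = - \frac{6}{5} - 1 = - \frac{11}{5} \approx -2.2$)
$k \left(-838\right) = \left(- \frac{11}{5}\right) \left(-838\right) = \frac{9218}{5}$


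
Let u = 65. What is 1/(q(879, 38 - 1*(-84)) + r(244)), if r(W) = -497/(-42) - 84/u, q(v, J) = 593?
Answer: 390/235381 ≈ 0.0016569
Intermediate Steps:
r(W) = 4111/390 (r(W) = -497/(-42) - 84/65 = -497*(-1/42) - 84*1/65 = 71/6 - 84/65 = 4111/390)
1/(q(879, 38 - 1*(-84)) + r(244)) = 1/(593 + 4111/390) = 1/(235381/390) = 390/235381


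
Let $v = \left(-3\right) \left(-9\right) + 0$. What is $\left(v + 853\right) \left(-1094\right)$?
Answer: $-962720$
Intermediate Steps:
$v = 27$ ($v = 27 + 0 = 27$)
$\left(v + 853\right) \left(-1094\right) = \left(27 + 853\right) \left(-1094\right) = 880 \left(-1094\right) = -962720$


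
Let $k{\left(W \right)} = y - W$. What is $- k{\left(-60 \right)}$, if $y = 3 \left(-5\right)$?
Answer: $-45$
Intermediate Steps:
$y = -15$
$k{\left(W \right)} = -15 - W$
$- k{\left(-60 \right)} = - (-15 - -60) = - (-15 + 60) = \left(-1\right) 45 = -45$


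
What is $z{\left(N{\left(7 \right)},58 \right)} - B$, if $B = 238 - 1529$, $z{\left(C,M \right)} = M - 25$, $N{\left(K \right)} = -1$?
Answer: $1324$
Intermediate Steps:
$z{\left(C,M \right)} = -25 + M$ ($z{\left(C,M \right)} = M - 25 = -25 + M$)
$B = -1291$
$z{\left(N{\left(7 \right)},58 \right)} - B = \left(-25 + 58\right) - -1291 = 33 + 1291 = 1324$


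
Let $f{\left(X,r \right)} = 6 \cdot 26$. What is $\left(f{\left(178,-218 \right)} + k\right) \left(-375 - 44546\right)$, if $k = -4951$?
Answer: $215396195$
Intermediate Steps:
$f{\left(X,r \right)} = 156$
$\left(f{\left(178,-218 \right)} + k\right) \left(-375 - 44546\right) = \left(156 - 4951\right) \left(-375 - 44546\right) = \left(-4795\right) \left(-44921\right) = 215396195$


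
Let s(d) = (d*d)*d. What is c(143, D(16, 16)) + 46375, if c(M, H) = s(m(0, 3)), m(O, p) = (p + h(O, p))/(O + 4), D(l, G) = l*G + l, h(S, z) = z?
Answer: 371027/8 ≈ 46378.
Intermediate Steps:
D(l, G) = l + G*l (D(l, G) = G*l + l = l + G*l)
m(O, p) = 2*p/(4 + O) (m(O, p) = (p + p)/(O + 4) = (2*p)/(4 + O) = 2*p/(4 + O))
s(d) = d³ (s(d) = d²*d = d³)
c(M, H) = 27/8 (c(M, H) = (2*3/(4 + 0))³ = (2*3/4)³ = (2*3*(¼))³ = (3/2)³ = 27/8)
c(143, D(16, 16)) + 46375 = 27/8 + 46375 = 371027/8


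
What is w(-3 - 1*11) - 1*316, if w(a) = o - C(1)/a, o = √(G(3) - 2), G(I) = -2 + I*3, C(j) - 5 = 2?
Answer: -631/2 + √5 ≈ -313.26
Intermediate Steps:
C(j) = 7 (C(j) = 5 + 2 = 7)
G(I) = -2 + 3*I
o = √5 (o = √((-2 + 3*3) - 2) = √((-2 + 9) - 2) = √(7 - 2) = √5 ≈ 2.2361)
w(a) = √5 - 7/a
w(-3 - 1*11) - 1*316 = (√5 - 7/(-3 - 1*11)) - 1*316 = (√5 - 7/(-3 - 11)) - 316 = (√5 - 7/(-14)) - 316 = (√5 - 7*(-1/14)) - 316 = (√5 + ½) - 316 = (½ + √5) - 316 = -631/2 + √5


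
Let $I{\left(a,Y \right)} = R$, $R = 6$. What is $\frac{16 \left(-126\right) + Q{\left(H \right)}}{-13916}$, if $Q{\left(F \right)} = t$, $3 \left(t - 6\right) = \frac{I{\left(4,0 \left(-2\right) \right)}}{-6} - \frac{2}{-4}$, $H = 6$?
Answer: $\frac{1723}{11928} \approx 0.14445$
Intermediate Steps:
$I{\left(a,Y \right)} = 6$
$t = \frac{35}{6}$ ($t = 6 + \frac{\frac{6}{-6} - \frac{2}{-4}}{3} = 6 + \frac{6 \left(- \frac{1}{6}\right) - - \frac{1}{2}}{3} = 6 + \frac{-1 + \frac{1}{2}}{3} = 6 + \frac{1}{3} \left(- \frac{1}{2}\right) = 6 - \frac{1}{6} = \frac{35}{6} \approx 5.8333$)
$Q{\left(F \right)} = \frac{35}{6}$
$\frac{16 \left(-126\right) + Q{\left(H \right)}}{-13916} = \frac{16 \left(-126\right) + \frac{35}{6}}{-13916} = \left(-2016 + \frac{35}{6}\right) \left(- \frac{1}{13916}\right) = \left(- \frac{12061}{6}\right) \left(- \frac{1}{13916}\right) = \frac{1723}{11928}$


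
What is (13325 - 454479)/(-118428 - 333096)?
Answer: 220577/225762 ≈ 0.97703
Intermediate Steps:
(13325 - 454479)/(-118428 - 333096) = -441154/(-451524) = -441154*(-1/451524) = 220577/225762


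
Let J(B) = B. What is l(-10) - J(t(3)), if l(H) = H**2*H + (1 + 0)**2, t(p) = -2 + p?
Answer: -1000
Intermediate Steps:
l(H) = 1 + H**3 (l(H) = H**3 + 1**2 = H**3 + 1 = 1 + H**3)
l(-10) - J(t(3)) = (1 + (-10)**3) - (-2 + 3) = (1 - 1000) - 1*1 = -999 - 1 = -1000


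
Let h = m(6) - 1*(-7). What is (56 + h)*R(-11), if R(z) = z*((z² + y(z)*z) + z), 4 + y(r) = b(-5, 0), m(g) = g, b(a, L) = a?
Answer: -158631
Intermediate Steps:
y(r) = -9 (y(r) = -4 - 5 = -9)
h = 13 (h = 6 - 1*(-7) = 6 + 7 = 13)
R(z) = z*(z² - 8*z) (R(z) = z*((z² - 9*z) + z) = z*(z² - 8*z))
(56 + h)*R(-11) = (56 + 13)*((-11)²*(-8 - 11)) = 69*(121*(-19)) = 69*(-2299) = -158631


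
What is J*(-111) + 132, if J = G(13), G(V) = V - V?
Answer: 132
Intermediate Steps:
G(V) = 0
J = 0
J*(-111) + 132 = 0*(-111) + 132 = 0 + 132 = 132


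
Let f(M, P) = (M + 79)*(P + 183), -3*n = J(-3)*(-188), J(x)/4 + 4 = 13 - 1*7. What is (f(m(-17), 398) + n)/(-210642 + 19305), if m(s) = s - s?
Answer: -139201/574011 ≈ -0.24251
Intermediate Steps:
J(x) = 8 (J(x) = -16 + 4*(13 - 1*7) = -16 + 4*(13 - 7) = -16 + 4*6 = -16 + 24 = 8)
m(s) = 0
n = 1504/3 (n = -8*(-188)/3 = -⅓*(-1504) = 1504/3 ≈ 501.33)
f(M, P) = (79 + M)*(183 + P)
(f(m(-17), 398) + n)/(-210642 + 19305) = ((14457 + 79*398 + 183*0 + 0*398) + 1504/3)/(-210642 + 19305) = ((14457 + 31442 + 0 + 0) + 1504/3)/(-191337) = (45899 + 1504/3)*(-1/191337) = (139201/3)*(-1/191337) = -139201/574011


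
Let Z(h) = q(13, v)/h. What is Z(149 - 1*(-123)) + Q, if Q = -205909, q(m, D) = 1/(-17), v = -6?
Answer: -952123217/4624 ≈ -2.0591e+5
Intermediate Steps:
q(m, D) = -1/17
Z(h) = -1/(17*h)
Z(149 - 1*(-123)) + Q = -1/(17*(149 - 1*(-123))) - 205909 = -1/(17*(149 + 123)) - 205909 = -1/17/272 - 205909 = -1/17*1/272 - 205909 = -1/4624 - 205909 = -952123217/4624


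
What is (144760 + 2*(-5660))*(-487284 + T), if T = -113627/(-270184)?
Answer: -2196025860171720/33773 ≈ -6.5023e+10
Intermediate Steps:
T = 113627/270184 (T = -113627*(-1/270184) = 113627/270184 ≈ 0.42055)
(144760 + 2*(-5660))*(-487284 + T) = (144760 + 2*(-5660))*(-487284 + 113627/270184) = (144760 - 11320)*(-131656226629/270184) = 133440*(-131656226629/270184) = -2196025860171720/33773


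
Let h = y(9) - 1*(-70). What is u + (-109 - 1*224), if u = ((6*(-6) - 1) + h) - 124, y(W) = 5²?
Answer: -399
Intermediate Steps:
y(W) = 25
h = 95 (h = 25 - 1*(-70) = 25 + 70 = 95)
u = -66 (u = ((6*(-6) - 1) + 95) - 124 = ((-36 - 1) + 95) - 124 = (-37 + 95) - 124 = 58 - 124 = -66)
u + (-109 - 1*224) = -66 + (-109 - 1*224) = -66 + (-109 - 224) = -66 - 333 = -399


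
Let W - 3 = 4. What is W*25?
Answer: 175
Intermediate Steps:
W = 7 (W = 3 + 4 = 7)
W*25 = 7*25 = 175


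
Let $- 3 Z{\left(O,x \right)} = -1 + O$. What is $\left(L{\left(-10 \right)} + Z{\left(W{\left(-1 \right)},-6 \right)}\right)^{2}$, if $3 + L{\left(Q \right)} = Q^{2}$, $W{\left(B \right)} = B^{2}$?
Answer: $9409$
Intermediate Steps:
$Z{\left(O,x \right)} = \frac{1}{3} - \frac{O}{3}$ ($Z{\left(O,x \right)} = - \frac{-1 + O}{3} = \frac{1}{3} - \frac{O}{3}$)
$L{\left(Q \right)} = -3 + Q^{2}$
$\left(L{\left(-10 \right)} + Z{\left(W{\left(-1 \right)},-6 \right)}\right)^{2} = \left(\left(-3 + \left(-10\right)^{2}\right) + \left(\frac{1}{3} - \frac{\left(-1\right)^{2}}{3}\right)\right)^{2} = \left(\left(-3 + 100\right) + \left(\frac{1}{3} - \frac{1}{3}\right)\right)^{2} = \left(97 + \left(\frac{1}{3} - \frac{1}{3}\right)\right)^{2} = \left(97 + 0\right)^{2} = 97^{2} = 9409$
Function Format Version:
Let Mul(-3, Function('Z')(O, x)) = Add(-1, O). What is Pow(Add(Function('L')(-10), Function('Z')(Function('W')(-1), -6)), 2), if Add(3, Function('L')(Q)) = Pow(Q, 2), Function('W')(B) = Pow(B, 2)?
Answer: 9409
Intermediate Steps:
Function('Z')(O, x) = Add(Rational(1, 3), Mul(Rational(-1, 3), O)) (Function('Z')(O, x) = Mul(Rational(-1, 3), Add(-1, O)) = Add(Rational(1, 3), Mul(Rational(-1, 3), O)))
Function('L')(Q) = Add(-3, Pow(Q, 2))
Pow(Add(Function('L')(-10), Function('Z')(Function('W')(-1), -6)), 2) = Pow(Add(Add(-3, Pow(-10, 2)), Add(Rational(1, 3), Mul(Rational(-1, 3), Pow(-1, 2)))), 2) = Pow(Add(Add(-3, 100), Add(Rational(1, 3), Mul(Rational(-1, 3), 1))), 2) = Pow(Add(97, Add(Rational(1, 3), Rational(-1, 3))), 2) = Pow(Add(97, 0), 2) = Pow(97, 2) = 9409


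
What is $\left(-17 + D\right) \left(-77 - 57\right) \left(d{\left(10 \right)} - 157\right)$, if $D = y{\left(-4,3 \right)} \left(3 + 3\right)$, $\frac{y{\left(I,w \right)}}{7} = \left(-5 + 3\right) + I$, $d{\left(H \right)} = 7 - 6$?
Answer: $-5623176$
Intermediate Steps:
$d{\left(H \right)} = 1$ ($d{\left(H \right)} = 7 - 6 = 1$)
$y{\left(I,w \right)} = -14 + 7 I$ ($y{\left(I,w \right)} = 7 \left(\left(-5 + 3\right) + I\right) = 7 \left(-2 + I\right) = -14 + 7 I$)
$D = -252$ ($D = \left(-14 + 7 \left(-4\right)\right) \left(3 + 3\right) = \left(-14 - 28\right) 6 = \left(-42\right) 6 = -252$)
$\left(-17 + D\right) \left(-77 - 57\right) \left(d{\left(10 \right)} - 157\right) = \left(-17 - 252\right) \left(-77 - 57\right) \left(1 - 157\right) = \left(-269\right) \left(-134\right) \left(-156\right) = 36046 \left(-156\right) = -5623176$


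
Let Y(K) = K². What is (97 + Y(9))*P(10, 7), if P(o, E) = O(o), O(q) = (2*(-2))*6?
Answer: -4272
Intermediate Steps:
O(q) = -24 (O(q) = -4*6 = -24)
P(o, E) = -24
(97 + Y(9))*P(10, 7) = (97 + 9²)*(-24) = (97 + 81)*(-24) = 178*(-24) = -4272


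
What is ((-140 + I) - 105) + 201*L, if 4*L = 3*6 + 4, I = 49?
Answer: 1819/2 ≈ 909.50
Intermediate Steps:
L = 11/2 (L = (3*6 + 4)/4 = (18 + 4)/4 = (¼)*22 = 11/2 ≈ 5.5000)
((-140 + I) - 105) + 201*L = ((-140 + 49) - 105) + 201*(11/2) = (-91 - 105) + 2211/2 = -196 + 2211/2 = 1819/2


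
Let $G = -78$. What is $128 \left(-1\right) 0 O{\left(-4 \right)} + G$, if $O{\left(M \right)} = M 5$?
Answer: $-78$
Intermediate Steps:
$O{\left(M \right)} = 5 M$
$128 \left(-1\right) 0 O{\left(-4 \right)} + G = 128 \left(-1\right) 0 \cdot 5 \left(-4\right) - 78 = 128 \cdot 0 \left(-20\right) - 78 = 128 \cdot 0 - 78 = 0 - 78 = -78$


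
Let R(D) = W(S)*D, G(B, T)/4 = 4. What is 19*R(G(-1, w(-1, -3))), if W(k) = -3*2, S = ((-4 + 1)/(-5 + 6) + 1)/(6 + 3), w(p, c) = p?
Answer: -1824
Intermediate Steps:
G(B, T) = 16 (G(B, T) = 4*4 = 16)
S = -2/9 (S = (-3/1 + 1)/9 = (-3*1 + 1)*(⅑) = (-3 + 1)*(⅑) = -2*⅑ = -2/9 ≈ -0.22222)
W(k) = -6
R(D) = -6*D
19*R(G(-1, w(-1, -3))) = 19*(-6*16) = 19*(-96) = -1824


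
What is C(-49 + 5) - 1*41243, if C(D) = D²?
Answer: -39307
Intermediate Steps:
C(-49 + 5) - 1*41243 = (-49 + 5)² - 1*41243 = (-44)² - 41243 = 1936 - 41243 = -39307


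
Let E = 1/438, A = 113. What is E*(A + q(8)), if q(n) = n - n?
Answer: 113/438 ≈ 0.25799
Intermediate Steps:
q(n) = 0
E = 1/438 ≈ 0.0022831
E*(A + q(8)) = (113 + 0)/438 = (1/438)*113 = 113/438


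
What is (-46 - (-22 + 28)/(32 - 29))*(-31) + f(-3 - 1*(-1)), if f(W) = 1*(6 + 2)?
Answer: 1496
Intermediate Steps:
f(W) = 8 (f(W) = 1*8 = 8)
(-46 - (-22 + 28)/(32 - 29))*(-31) + f(-3 - 1*(-1)) = (-46 - (-22 + 28)/(32 - 29))*(-31) + 8 = (-46 - 6/3)*(-31) + 8 = (-46 - 1*2)*(-31) + 8 = (-46 - 2)*(-31) + 8 = -48*(-31) + 8 = 1488 + 8 = 1496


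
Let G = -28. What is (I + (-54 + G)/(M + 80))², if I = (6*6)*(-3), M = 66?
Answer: 62805625/5329 ≈ 11786.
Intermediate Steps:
I = -108 (I = 36*(-3) = -108)
(I + (-54 + G)/(M + 80))² = (-108 + (-54 - 28)/(66 + 80))² = (-108 - 82/146)² = (-108 - 82*1/146)² = (-108 - 41/73)² = (-7925/73)² = 62805625/5329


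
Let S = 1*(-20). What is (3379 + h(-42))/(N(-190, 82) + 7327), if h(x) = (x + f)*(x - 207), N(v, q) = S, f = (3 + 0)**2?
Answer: 11596/7307 ≈ 1.5870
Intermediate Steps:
S = -20
f = 9 (f = 3**2 = 9)
N(v, q) = -20
h(x) = (-207 + x)*(9 + x) (h(x) = (x + 9)*(x - 207) = (9 + x)*(-207 + x) = (-207 + x)*(9 + x))
(3379 + h(-42))/(N(-190, 82) + 7327) = (3379 + (-1863 + (-42)**2 - 198*(-42)))/(-20 + 7327) = (3379 + (-1863 + 1764 + 8316))/7307 = (3379 + 8217)*(1/7307) = 11596*(1/7307) = 11596/7307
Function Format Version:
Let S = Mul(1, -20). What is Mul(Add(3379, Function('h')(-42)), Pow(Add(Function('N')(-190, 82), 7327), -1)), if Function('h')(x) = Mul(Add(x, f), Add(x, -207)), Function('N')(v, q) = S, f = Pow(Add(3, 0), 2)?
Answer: Rational(11596, 7307) ≈ 1.5870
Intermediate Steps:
S = -20
f = 9 (f = Pow(3, 2) = 9)
Function('N')(v, q) = -20
Function('h')(x) = Mul(Add(-207, x), Add(9, x)) (Function('h')(x) = Mul(Add(x, 9), Add(x, -207)) = Mul(Add(9, x), Add(-207, x)) = Mul(Add(-207, x), Add(9, x)))
Mul(Add(3379, Function('h')(-42)), Pow(Add(Function('N')(-190, 82), 7327), -1)) = Mul(Add(3379, Add(-1863, Pow(-42, 2), Mul(-198, -42))), Pow(Add(-20, 7327), -1)) = Mul(Add(3379, Add(-1863, 1764, 8316)), Pow(7307, -1)) = Mul(Add(3379, 8217), Rational(1, 7307)) = Mul(11596, Rational(1, 7307)) = Rational(11596, 7307)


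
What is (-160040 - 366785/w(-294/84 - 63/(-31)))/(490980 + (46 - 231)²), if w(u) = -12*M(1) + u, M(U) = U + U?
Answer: -45992498/165859739 ≈ -0.27730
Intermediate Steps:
M(U) = 2*U
w(u) = -24 + u
(-160040 - 366785/w(-294/84 - 63/(-31)))/(490980 + (46 - 231)²) = (-160040 - 366785/(-24 + (-294/84 - 63/(-31))))/(490980 + (46 - 231)²) = (-160040 - 366785/(-24 + (-294*1/84 - 63*(-1/31))))/(490980 + (-185)²) = (-160040 - 366785/(-24 + (-7/2 + 63/31)))/(490980 + 34225) = (-160040 - 366785/(-24 - 91/62))/525205 = (-160040 - 366785/(-1579/62))*(1/525205) = (-160040 - 366785*(-62/1579))*(1/525205) = (-160040 + 22740670/1579)*(1/525205) = -229962490/1579*1/525205 = -45992498/165859739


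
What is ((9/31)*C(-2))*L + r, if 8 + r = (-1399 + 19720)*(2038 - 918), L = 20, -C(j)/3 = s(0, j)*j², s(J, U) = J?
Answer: 20519512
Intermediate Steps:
C(j) = 0 (C(j) = -0*j² = -3*0 = 0)
r = 20519512 (r = -8 + (-1399 + 19720)*(2038 - 918) = -8 + 18321*1120 = -8 + 20519520 = 20519512)
((9/31)*C(-2))*L + r = ((9/31)*0)*20 + 20519512 = 0*20 + 20519512 = 0 + 20519512 = 20519512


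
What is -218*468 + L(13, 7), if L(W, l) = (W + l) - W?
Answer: -102017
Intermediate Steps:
L(W, l) = l
-218*468 + L(13, 7) = -218*468 + 7 = -102024 + 7 = -102017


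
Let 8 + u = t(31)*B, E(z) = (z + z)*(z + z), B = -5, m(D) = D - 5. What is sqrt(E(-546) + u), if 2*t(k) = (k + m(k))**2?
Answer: sqrt(4737334)/2 ≈ 1088.3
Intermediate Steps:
m(D) = -5 + D
E(z) = 4*z**2 (E(z) = (2*z)*(2*z) = 4*z**2)
t(k) = (-5 + 2*k)**2/2 (t(k) = (k + (-5 + k))**2/2 = (-5 + 2*k)**2/2)
u = -16261/2 (u = -8 + ((-5 + 2*31)**2/2)*(-5) = -8 + ((-5 + 62)**2/2)*(-5) = -8 + ((1/2)*57**2)*(-5) = -8 + ((1/2)*3249)*(-5) = -8 + (3249/2)*(-5) = -8 - 16245/2 = -16261/2 ≈ -8130.5)
sqrt(E(-546) + u) = sqrt(4*(-546)**2 - 16261/2) = sqrt(4*298116 - 16261/2) = sqrt(1192464 - 16261/2) = sqrt(2368667/2) = sqrt(4737334)/2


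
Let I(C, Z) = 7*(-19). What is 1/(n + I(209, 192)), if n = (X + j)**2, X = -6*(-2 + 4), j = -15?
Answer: 1/596 ≈ 0.0016779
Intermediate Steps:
X = -12 (X = -6*2 = -12)
I(C, Z) = -133
n = 729 (n = (-12 - 15)**2 = (-27)**2 = 729)
1/(n + I(209, 192)) = 1/(729 - 133) = 1/596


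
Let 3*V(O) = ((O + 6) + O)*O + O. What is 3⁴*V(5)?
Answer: 2295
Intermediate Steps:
V(O) = O/3 + O*(6 + 2*O)/3 (V(O) = (((O + 6) + O)*O + O)/3 = (((6 + O) + O)*O + O)/3 = ((6 + 2*O)*O + O)/3 = (O*(6 + 2*O) + O)/3 = (O + O*(6 + 2*O))/3 = O/3 + O*(6 + 2*O)/3)
3⁴*V(5) = 3⁴*((⅓)*5*(7 + 2*5)) = 81*((⅓)*5*(7 + 10)) = 81*((⅓)*5*17) = 81*(85/3) = 2295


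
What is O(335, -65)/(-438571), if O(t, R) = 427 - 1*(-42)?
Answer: -67/62653 ≈ -0.0010694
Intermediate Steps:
O(t, R) = 469 (O(t, R) = 427 + 42 = 469)
O(335, -65)/(-438571) = 469/(-438571) = 469*(-1/438571) = -67/62653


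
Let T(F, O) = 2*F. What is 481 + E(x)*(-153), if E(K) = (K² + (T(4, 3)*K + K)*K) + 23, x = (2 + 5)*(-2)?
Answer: -302918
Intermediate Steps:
x = -14 (x = 7*(-2) = -14)
E(K) = 23 + 10*K² (E(K) = (K² + ((2*4)*K + K)*K) + 23 = (K² + (8*K + K)*K) + 23 = (K² + (9*K)*K) + 23 = (K² + 9*K²) + 23 = 10*K² + 23 = 23 + 10*K²)
481 + E(x)*(-153) = 481 + (23 + 10*(-14)²)*(-153) = 481 + (23 + 10*196)*(-153) = 481 + (23 + 1960)*(-153) = 481 + 1983*(-153) = 481 - 303399 = -302918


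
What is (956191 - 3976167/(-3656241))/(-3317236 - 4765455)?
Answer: -1165356238066/9850755408177 ≈ -0.11830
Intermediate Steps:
(956191 - 3976167/(-3656241))/(-3317236 - 4765455) = (956191 - 3976167*(-1/3656241))/(-8082691) = (956191 + 1325389/1218747)*(-1/8082691) = (1165356238066/1218747)*(-1/8082691) = -1165356238066/9850755408177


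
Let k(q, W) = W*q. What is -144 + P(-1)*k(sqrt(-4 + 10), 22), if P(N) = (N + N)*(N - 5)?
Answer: -144 + 264*sqrt(6) ≈ 502.67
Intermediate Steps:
P(N) = 2*N*(-5 + N) (P(N) = (2*N)*(-5 + N) = 2*N*(-5 + N))
-144 + P(-1)*k(sqrt(-4 + 10), 22) = -144 + (2*(-1)*(-5 - 1))*(22*sqrt(-4 + 10)) = -144 + (2*(-1)*(-6))*(22*sqrt(6)) = -144 + 12*(22*sqrt(6)) = -144 + 264*sqrt(6)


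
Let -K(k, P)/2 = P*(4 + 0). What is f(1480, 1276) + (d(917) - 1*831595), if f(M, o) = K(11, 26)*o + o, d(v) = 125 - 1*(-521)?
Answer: -1095081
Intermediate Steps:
d(v) = 646 (d(v) = 125 + 521 = 646)
K(k, P) = -8*P (K(k, P) = -2*P*(4 + 0) = -2*P*4 = -8*P)
f(M, o) = -207*o (f(M, o) = (-8*26)*o + o = -208*o + o = -207*o)
f(1480, 1276) + (d(917) - 1*831595) = -207*1276 + (646 - 1*831595) = -264132 + (646 - 831595) = -264132 - 830949 = -1095081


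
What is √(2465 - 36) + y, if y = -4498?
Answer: -4498 + √2429 ≈ -4448.7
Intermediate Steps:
√(2465 - 36) + y = √(2465 - 36) - 4498 = √2429 - 4498 = -4498 + √2429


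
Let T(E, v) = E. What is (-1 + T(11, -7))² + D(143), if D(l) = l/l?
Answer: 101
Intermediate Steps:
D(l) = 1
(-1 + T(11, -7))² + D(143) = (-1 + 11)² + 1 = 10² + 1 = 100 + 1 = 101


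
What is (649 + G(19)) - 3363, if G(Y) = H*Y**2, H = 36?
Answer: 10282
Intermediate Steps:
G(Y) = 36*Y**2
(649 + G(19)) - 3363 = (649 + 36*19**2) - 3363 = (649 + 36*361) - 3363 = (649 + 12996) - 3363 = 13645 - 3363 = 10282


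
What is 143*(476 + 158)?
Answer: 90662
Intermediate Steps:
143*(476 + 158) = 143*634 = 90662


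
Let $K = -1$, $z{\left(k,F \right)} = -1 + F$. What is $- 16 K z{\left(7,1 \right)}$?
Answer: $0$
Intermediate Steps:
$- 16 K z{\left(7,1 \right)} = \left(-16\right) \left(-1\right) \left(-1 + 1\right) = 16 \cdot 0 = 0$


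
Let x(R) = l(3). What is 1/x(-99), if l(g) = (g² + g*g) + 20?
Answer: 1/38 ≈ 0.026316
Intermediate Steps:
l(g) = 20 + 2*g² (l(g) = (g² + g²) + 20 = 2*g² + 20 = 20 + 2*g²)
x(R) = 38 (x(R) = 20 + 2*3² = 20 + 2*9 = 20 + 18 = 38)
1/x(-99) = 1/38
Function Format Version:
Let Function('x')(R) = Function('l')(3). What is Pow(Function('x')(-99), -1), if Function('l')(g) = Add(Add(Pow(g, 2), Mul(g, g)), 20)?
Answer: Rational(1, 38) ≈ 0.026316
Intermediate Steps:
Function('l')(g) = Add(20, Mul(2, Pow(g, 2))) (Function('l')(g) = Add(Add(Pow(g, 2), Pow(g, 2)), 20) = Add(Mul(2, Pow(g, 2)), 20) = Add(20, Mul(2, Pow(g, 2))))
Function('x')(R) = 38 (Function('x')(R) = Add(20, Mul(2, Pow(3, 2))) = Add(20, Mul(2, 9)) = Add(20, 18) = 38)
Pow(Function('x')(-99), -1) = Pow(38, -1) = Rational(1, 38)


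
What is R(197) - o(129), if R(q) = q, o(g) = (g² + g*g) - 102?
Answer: -32983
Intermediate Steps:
o(g) = -102 + 2*g² (o(g) = (g² + g²) - 102 = 2*g² - 102 = -102 + 2*g²)
R(197) - o(129) = 197 - (-102 + 2*129²) = 197 - (-102 + 2*16641) = 197 - (-102 + 33282) = 197 - 1*33180 = 197 - 33180 = -32983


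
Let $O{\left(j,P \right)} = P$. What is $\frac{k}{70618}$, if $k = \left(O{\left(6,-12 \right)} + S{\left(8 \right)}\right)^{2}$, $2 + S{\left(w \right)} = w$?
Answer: $\frac{18}{35309} \approx 0.00050979$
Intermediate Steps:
$S{\left(w \right)} = -2 + w$
$k = 36$ ($k = \left(-12 + \left(-2 + 8\right)\right)^{2} = \left(-12 + 6\right)^{2} = \left(-6\right)^{2} = 36$)
$\frac{k}{70618} = \frac{36}{70618} = 36 \cdot \frac{1}{70618} = \frac{18}{35309}$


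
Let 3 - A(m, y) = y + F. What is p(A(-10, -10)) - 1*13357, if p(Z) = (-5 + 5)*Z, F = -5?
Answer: -13357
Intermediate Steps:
A(m, y) = 8 - y (A(m, y) = 3 - (y - 5) = 3 - (-5 + y) = 3 + (5 - y) = 8 - y)
p(Z) = 0 (p(Z) = 0*Z = 0)
p(A(-10, -10)) - 1*13357 = 0 - 1*13357 = 0 - 13357 = -13357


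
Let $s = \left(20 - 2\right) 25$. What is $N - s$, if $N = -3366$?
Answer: $-3816$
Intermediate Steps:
$s = 450$ ($s = 18 \cdot 25 = 450$)
$N - s = -3366 - 450 = -3816$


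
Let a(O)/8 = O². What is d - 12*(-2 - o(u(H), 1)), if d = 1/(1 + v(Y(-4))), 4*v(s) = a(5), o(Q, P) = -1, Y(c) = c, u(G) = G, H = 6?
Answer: 613/51 ≈ 12.020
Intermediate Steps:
a(O) = 8*O²
v(s) = 50 (v(s) = (8*5²)/4 = (8*25)/4 = (¼)*200 = 50)
d = 1/51 (d = 1/(1 + 50) = 1/51 ≈ 0.019608)
d - 12*(-2 - o(u(H), 1)) = 1/51 - 12*(-2 - 1*(-1)) = 1/51 - 12*(-2 + 1) = 1/51 - 12*(-1) = 1/51 + 12 = 613/51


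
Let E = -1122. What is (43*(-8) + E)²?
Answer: 2149156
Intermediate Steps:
(43*(-8) + E)² = (43*(-8) - 1122)² = (-344 - 1122)² = (-1466)² = 2149156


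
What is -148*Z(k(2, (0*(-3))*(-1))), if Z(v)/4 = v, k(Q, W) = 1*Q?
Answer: -1184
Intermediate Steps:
k(Q, W) = Q
Z(v) = 4*v
-148*Z(k(2, (0*(-3))*(-1))) = -592*2 = -148*8 = -1184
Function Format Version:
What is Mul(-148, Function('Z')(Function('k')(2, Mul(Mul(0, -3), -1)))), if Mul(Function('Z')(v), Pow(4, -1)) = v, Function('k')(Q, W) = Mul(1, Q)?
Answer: -1184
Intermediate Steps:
Function('k')(Q, W) = Q
Function('Z')(v) = Mul(4, v)
Mul(-148, Function('Z')(Function('k')(2, Mul(Mul(0, -3), -1)))) = Mul(-148, Mul(4, 2)) = Mul(-148, 8) = -1184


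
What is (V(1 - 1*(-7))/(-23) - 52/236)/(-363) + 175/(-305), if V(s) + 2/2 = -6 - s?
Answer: -17276431/30048051 ≈ -0.57496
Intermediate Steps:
V(s) = -7 - s (V(s) = -1 + (-6 - s) = -7 - s)
(V(1 - 1*(-7))/(-23) - 52/236)/(-363) + 175/(-305) = ((-7 - (1 - 1*(-7)))/(-23) - 52/236)/(-363) + 175/(-305) = ((-7 - (1 + 7))*(-1/23) - 52*1/236)*(-1/363) + 175*(-1/305) = ((-7 - 1*8)*(-1/23) - 13/59)*(-1/363) - 35/61 = ((-7 - 8)*(-1/23) - 13/59)*(-1/363) - 35/61 = (-15*(-1/23) - 13/59)*(-1/363) - 35/61 = (15/23 - 13/59)*(-1/363) - 35/61 = (586/1357)*(-1/363) - 35/61 = -586/492591 - 35/61 = -17276431/30048051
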